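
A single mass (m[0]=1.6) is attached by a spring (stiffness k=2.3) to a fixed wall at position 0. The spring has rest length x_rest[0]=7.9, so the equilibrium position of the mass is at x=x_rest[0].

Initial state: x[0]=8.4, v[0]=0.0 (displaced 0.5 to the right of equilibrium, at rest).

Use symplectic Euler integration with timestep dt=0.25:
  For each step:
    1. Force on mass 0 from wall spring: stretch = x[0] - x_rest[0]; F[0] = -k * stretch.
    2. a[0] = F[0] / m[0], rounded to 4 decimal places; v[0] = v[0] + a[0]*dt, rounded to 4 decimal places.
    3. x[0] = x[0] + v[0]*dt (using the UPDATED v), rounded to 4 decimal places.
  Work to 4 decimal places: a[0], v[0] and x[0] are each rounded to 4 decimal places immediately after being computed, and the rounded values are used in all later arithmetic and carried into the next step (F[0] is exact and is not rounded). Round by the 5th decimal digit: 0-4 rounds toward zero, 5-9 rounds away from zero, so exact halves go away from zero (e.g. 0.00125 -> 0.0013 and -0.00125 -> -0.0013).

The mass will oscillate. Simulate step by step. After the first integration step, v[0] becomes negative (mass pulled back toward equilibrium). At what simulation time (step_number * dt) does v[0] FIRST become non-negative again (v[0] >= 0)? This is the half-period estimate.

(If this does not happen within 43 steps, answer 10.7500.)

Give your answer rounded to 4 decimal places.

Step 0: x=[8.4000] v=[0.0000]
Step 1: x=[8.3551] v=[-0.1797]
Step 2: x=[8.2693] v=[-0.3433]
Step 3: x=[8.1503] v=[-0.4760]
Step 4: x=[8.0088] v=[-0.5660]
Step 5: x=[7.8575] v=[-0.6051]
Step 6: x=[7.7101] v=[-0.5898]
Step 7: x=[7.5797] v=[-0.5216]
Step 8: x=[7.4781] v=[-0.4065]
Step 9: x=[7.4144] v=[-0.2549]
Step 10: x=[7.3943] v=[-0.0804]
Step 11: x=[7.4196] v=[0.1013]
First v>=0 after going negative at step 11, time=2.7500

Answer: 2.7500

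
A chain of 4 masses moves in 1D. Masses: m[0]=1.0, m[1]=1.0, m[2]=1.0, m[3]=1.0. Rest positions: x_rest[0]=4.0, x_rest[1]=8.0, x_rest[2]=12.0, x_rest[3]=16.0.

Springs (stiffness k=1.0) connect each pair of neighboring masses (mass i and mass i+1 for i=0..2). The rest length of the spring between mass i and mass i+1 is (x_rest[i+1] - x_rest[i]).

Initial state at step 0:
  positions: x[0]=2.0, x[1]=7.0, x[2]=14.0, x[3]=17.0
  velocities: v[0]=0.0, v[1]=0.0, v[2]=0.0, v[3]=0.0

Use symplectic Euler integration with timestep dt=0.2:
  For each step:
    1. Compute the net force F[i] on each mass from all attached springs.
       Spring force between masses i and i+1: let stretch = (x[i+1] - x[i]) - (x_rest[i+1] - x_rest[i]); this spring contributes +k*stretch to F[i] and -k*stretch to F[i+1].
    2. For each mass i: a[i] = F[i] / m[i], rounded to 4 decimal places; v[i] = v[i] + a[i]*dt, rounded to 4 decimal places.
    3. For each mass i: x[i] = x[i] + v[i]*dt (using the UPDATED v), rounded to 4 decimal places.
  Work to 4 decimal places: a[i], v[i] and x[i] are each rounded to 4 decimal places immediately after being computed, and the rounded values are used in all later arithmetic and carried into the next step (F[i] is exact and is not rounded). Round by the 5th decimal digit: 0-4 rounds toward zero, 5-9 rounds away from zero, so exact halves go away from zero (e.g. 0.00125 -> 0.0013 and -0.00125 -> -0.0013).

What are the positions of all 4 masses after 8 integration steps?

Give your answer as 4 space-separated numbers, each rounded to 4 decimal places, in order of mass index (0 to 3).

Answer: 3.5788 8.1868 11.0598 17.1741

Derivation:
Step 0: x=[2.0000 7.0000 14.0000 17.0000] v=[0.0000 0.0000 0.0000 0.0000]
Step 1: x=[2.0400 7.0800 13.8400 17.0400] v=[0.2000 0.4000 -0.8000 0.2000]
Step 2: x=[2.1216 7.2288 13.5376 17.1120] v=[0.4080 0.7440 -1.5120 0.3600]
Step 3: x=[2.2475 7.4257 13.1258 17.2010] v=[0.6294 0.9843 -2.0589 0.4451]
Step 4: x=[2.4205 7.6434 12.6490 17.2870] v=[0.8650 1.0887 -2.3839 0.4301]
Step 5: x=[2.6424 7.8524 12.1575 17.3475] v=[1.1096 1.0452 -2.4574 0.3025]
Step 6: x=[2.9127 8.0252 11.7014 17.3604] v=[1.3516 0.8642 -2.2804 0.0645]
Step 7: x=[3.2275 8.1406 11.3246 17.3069] v=[1.5741 0.5769 -1.8838 -0.2673]
Step 8: x=[3.5788 8.1868 11.0598 17.1741] v=[1.7567 0.2311 -1.3241 -0.6638]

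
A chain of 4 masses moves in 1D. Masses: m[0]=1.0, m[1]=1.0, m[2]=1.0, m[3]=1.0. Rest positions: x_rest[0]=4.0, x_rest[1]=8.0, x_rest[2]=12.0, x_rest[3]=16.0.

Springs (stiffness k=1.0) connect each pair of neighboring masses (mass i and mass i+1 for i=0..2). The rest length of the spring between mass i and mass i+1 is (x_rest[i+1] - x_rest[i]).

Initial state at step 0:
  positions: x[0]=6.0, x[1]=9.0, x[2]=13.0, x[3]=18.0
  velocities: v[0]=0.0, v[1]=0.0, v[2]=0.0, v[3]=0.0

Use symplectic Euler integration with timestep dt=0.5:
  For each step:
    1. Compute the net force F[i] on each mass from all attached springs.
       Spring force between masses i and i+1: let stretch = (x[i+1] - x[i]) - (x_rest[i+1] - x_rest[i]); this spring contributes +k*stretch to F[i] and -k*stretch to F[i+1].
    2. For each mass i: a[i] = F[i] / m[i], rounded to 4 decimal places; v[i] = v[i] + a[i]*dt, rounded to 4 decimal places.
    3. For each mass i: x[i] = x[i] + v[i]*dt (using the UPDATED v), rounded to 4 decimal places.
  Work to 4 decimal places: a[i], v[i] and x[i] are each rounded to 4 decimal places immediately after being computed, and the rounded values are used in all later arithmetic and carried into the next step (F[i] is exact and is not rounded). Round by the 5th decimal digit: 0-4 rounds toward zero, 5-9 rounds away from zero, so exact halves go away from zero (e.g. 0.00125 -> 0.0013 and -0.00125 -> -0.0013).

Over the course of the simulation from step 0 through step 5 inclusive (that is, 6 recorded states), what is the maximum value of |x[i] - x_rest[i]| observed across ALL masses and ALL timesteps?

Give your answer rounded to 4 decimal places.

Step 0: x=[6.0000 9.0000 13.0000 18.0000] v=[0.0000 0.0000 0.0000 0.0000]
Step 1: x=[5.7500 9.2500 13.2500 17.7500] v=[-0.5000 0.5000 0.5000 -0.5000]
Step 2: x=[5.3750 9.6250 13.6250 17.3750] v=[-0.7500 0.7500 0.7500 -0.7500]
Step 3: x=[5.0625 9.9375 13.9375 17.0625] v=[-0.6250 0.6250 0.6250 -0.6250]
Step 4: x=[4.9688 10.0313 14.0313 16.9688] v=[-0.1875 0.1875 0.1875 -0.1875]
Step 5: x=[5.1407 9.8594 13.8594 17.1407] v=[0.3438 -0.3438 -0.3438 0.3438]
Max displacement = 2.0313

Answer: 2.0313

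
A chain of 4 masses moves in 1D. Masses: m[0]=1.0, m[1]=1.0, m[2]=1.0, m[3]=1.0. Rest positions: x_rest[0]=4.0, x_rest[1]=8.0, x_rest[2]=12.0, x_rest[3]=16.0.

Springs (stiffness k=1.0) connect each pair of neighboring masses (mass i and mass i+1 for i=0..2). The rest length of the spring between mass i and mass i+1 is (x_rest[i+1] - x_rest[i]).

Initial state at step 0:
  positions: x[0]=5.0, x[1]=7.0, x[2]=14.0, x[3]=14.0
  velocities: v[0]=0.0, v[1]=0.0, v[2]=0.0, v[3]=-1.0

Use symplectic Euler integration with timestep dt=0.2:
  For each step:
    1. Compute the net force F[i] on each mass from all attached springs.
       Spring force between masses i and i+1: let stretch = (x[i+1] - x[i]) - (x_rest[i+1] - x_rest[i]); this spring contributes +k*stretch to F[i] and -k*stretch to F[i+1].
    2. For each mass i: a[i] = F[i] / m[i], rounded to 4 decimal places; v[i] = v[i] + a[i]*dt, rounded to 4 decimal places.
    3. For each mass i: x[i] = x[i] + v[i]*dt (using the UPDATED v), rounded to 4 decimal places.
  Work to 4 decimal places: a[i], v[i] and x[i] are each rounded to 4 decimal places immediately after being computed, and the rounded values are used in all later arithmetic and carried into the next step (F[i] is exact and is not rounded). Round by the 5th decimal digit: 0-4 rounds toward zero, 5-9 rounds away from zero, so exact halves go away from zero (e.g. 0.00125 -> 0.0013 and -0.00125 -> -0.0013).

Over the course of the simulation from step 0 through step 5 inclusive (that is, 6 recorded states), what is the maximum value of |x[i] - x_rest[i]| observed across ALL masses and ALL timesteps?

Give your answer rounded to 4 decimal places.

Step 0: x=[5.0000 7.0000 14.0000 14.0000] v=[0.0000 0.0000 0.0000 -1.0000]
Step 1: x=[4.9200 7.2000 13.7200 13.9600] v=[-0.4000 1.0000 -1.4000 -0.2000]
Step 2: x=[4.7712 7.5696 13.1888 14.0704] v=[-0.7440 1.8480 -2.6560 0.5520]
Step 3: x=[4.5743 8.0520 12.4681 14.3055] v=[-0.9843 2.4122 -3.6035 1.1757]
Step 4: x=[4.3565 8.5720 11.6443 14.6271] v=[-1.0888 2.5999 -4.1192 1.6082]
Step 5: x=[4.1474 9.0463 10.8169 14.9894] v=[-1.0457 2.3713 -4.1371 1.8116]
Max displacement = 2.0400

Answer: 2.0400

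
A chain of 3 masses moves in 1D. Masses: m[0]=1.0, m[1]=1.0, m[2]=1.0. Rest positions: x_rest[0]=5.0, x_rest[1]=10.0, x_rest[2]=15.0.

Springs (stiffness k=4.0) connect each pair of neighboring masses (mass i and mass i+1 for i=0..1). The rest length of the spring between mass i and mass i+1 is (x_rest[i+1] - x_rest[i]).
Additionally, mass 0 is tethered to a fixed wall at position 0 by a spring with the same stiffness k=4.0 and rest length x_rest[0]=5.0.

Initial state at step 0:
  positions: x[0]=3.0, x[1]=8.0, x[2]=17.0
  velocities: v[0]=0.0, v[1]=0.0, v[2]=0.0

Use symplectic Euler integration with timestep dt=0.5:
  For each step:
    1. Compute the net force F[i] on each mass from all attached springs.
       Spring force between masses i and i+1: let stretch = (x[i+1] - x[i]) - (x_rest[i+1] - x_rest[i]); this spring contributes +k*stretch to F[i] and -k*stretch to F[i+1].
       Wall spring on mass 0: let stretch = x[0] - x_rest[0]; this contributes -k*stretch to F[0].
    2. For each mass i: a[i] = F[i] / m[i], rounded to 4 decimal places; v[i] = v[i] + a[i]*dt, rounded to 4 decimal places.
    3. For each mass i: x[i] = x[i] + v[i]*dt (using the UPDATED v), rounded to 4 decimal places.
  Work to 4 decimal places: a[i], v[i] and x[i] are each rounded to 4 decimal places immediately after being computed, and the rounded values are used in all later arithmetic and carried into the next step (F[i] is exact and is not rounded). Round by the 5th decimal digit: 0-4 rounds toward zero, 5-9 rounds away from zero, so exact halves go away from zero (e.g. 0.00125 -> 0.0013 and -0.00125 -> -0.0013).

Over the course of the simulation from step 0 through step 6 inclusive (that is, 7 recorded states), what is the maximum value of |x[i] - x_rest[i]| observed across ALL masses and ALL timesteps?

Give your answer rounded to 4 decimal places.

Step 0: x=[3.0000 8.0000 17.0000] v=[0.0000 0.0000 0.0000]
Step 1: x=[5.0000 12.0000 13.0000] v=[4.0000 8.0000 -8.0000]
Step 2: x=[9.0000 10.0000 13.0000] v=[8.0000 -4.0000 0.0000]
Step 3: x=[5.0000 10.0000 15.0000] v=[-8.0000 0.0000 4.0000]
Step 4: x=[1.0000 10.0000 17.0000] v=[-8.0000 0.0000 4.0000]
Step 5: x=[5.0000 8.0000 17.0000] v=[8.0000 -4.0000 0.0000]
Step 6: x=[7.0000 12.0000 13.0000] v=[4.0000 8.0000 -8.0000]
Max displacement = 4.0000

Answer: 4.0000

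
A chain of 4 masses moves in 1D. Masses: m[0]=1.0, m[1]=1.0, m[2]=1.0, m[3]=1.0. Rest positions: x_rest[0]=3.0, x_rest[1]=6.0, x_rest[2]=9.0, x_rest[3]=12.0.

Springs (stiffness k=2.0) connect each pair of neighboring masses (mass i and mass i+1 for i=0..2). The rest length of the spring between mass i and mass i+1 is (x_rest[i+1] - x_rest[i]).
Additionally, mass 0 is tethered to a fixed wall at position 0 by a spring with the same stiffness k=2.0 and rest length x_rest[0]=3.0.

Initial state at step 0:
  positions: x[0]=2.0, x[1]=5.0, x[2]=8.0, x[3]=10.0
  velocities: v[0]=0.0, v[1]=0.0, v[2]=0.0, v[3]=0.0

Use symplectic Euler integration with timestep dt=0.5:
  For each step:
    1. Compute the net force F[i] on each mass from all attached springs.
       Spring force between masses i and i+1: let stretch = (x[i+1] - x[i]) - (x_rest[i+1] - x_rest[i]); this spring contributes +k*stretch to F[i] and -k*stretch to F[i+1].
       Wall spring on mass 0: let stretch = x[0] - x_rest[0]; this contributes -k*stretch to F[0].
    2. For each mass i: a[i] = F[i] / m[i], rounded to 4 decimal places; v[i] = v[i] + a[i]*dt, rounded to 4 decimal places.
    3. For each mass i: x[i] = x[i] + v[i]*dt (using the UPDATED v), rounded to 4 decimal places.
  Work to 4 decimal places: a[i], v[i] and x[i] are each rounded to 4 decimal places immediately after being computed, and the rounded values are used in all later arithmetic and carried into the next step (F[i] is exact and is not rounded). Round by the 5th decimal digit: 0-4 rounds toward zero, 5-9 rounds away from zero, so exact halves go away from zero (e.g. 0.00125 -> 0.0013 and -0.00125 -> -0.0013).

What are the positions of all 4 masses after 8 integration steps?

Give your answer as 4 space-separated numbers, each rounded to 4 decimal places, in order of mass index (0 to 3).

Step 0: x=[2.0000 5.0000 8.0000 10.0000] v=[0.0000 0.0000 0.0000 0.0000]
Step 1: x=[2.5000 5.0000 7.5000 10.5000] v=[1.0000 0.0000 -1.0000 1.0000]
Step 2: x=[3.0000 5.0000 7.2500 11.0000] v=[1.0000 0.0000 -0.5000 1.0000]
Step 3: x=[3.0000 5.1250 7.7500 11.1250] v=[0.0000 0.2500 1.0000 0.2500]
Step 4: x=[2.5625 5.5000 8.6250 11.0625] v=[-0.8750 0.7500 1.7500 -0.1250]
Step 5: x=[2.3125 5.9688 9.1563 11.2813] v=[-0.5000 0.9375 1.0625 0.4375]
Step 6: x=[2.7344 6.2032 9.1563 11.9376] v=[0.8438 0.4687 0.0000 1.3125]
Step 7: x=[3.5235 6.1797 9.0704 12.7032] v=[1.5782 -0.0470 -0.1718 1.5312]
Step 8: x=[3.8790 6.2735 9.3556 13.1524] v=[0.7109 0.1875 0.5703 0.8984]

Answer: 3.8790 6.2735 9.3556 13.1524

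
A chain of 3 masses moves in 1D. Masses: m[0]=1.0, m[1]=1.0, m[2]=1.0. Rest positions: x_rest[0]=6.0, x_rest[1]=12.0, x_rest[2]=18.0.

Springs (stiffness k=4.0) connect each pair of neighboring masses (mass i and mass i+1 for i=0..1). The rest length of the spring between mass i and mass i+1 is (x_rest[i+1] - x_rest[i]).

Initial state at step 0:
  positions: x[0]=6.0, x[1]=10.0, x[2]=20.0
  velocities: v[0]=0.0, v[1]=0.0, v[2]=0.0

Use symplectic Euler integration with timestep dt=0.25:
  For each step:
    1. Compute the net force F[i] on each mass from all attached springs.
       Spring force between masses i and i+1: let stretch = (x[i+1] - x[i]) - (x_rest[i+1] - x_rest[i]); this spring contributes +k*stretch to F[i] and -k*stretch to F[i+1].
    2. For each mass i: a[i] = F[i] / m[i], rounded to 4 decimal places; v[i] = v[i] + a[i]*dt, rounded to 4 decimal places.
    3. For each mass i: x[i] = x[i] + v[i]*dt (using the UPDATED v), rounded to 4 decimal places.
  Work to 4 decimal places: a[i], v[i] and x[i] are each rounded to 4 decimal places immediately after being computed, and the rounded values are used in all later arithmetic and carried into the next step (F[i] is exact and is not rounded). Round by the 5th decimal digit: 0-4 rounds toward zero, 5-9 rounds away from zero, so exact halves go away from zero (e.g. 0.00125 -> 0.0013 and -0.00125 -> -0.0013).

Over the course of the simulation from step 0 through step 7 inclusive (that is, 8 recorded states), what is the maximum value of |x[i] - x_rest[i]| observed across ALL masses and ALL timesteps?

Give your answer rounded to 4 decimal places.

Answer: 2.2188

Derivation:
Step 0: x=[6.0000 10.0000 20.0000] v=[0.0000 0.0000 0.0000]
Step 1: x=[5.5000 11.5000 19.0000] v=[-2.0000 6.0000 -4.0000]
Step 2: x=[5.0000 13.3750 17.6250] v=[-2.0000 7.5000 -5.5000]
Step 3: x=[5.0938 14.2188 16.6875] v=[0.3750 3.3750 -3.7500]
Step 4: x=[5.9688 13.3985 16.6328] v=[3.5000 -3.2813 -0.2187]
Step 5: x=[7.2012 11.5293 17.2696] v=[4.9297 -7.4767 2.5470]
Step 6: x=[8.0157 10.0132 17.9713] v=[3.2578 -6.0645 2.8067]
Step 7: x=[7.8295 9.9872 18.1835] v=[-0.7447 -0.1039 0.8486]
Max displacement = 2.2188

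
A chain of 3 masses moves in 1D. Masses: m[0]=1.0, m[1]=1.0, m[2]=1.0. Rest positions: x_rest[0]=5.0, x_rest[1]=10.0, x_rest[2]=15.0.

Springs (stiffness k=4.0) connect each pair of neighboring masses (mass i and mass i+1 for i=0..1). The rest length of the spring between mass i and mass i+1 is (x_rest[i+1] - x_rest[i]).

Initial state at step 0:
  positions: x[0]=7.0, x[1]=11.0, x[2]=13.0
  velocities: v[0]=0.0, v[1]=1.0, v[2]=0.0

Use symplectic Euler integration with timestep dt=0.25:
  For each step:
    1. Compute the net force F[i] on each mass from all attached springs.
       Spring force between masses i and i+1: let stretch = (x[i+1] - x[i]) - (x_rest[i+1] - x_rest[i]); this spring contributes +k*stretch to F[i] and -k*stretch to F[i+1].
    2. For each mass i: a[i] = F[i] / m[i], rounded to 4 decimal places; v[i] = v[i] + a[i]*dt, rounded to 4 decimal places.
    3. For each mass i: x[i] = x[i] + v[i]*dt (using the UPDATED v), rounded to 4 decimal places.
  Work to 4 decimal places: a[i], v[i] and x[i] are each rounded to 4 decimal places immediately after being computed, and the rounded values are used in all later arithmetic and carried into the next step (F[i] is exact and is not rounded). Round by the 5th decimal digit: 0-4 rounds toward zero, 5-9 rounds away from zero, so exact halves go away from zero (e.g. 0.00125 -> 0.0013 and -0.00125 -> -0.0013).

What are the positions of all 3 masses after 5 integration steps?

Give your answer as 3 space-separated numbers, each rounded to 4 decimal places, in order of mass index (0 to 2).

Step 0: x=[7.0000 11.0000 13.0000] v=[0.0000 1.0000 0.0000]
Step 1: x=[6.7500 10.7500 13.7500] v=[-1.0000 -1.0000 3.0000]
Step 2: x=[6.2500 10.2500 15.0000] v=[-2.0000 -2.0000 5.0000]
Step 3: x=[5.5000 9.9375 16.3125] v=[-3.0000 -1.2500 5.2500]
Step 4: x=[4.6094 10.1094 17.2813] v=[-3.5625 0.6875 3.8750]
Step 5: x=[3.8438 10.6993 17.7071] v=[-3.0625 2.3594 1.7031]

Answer: 3.8438 10.6993 17.7071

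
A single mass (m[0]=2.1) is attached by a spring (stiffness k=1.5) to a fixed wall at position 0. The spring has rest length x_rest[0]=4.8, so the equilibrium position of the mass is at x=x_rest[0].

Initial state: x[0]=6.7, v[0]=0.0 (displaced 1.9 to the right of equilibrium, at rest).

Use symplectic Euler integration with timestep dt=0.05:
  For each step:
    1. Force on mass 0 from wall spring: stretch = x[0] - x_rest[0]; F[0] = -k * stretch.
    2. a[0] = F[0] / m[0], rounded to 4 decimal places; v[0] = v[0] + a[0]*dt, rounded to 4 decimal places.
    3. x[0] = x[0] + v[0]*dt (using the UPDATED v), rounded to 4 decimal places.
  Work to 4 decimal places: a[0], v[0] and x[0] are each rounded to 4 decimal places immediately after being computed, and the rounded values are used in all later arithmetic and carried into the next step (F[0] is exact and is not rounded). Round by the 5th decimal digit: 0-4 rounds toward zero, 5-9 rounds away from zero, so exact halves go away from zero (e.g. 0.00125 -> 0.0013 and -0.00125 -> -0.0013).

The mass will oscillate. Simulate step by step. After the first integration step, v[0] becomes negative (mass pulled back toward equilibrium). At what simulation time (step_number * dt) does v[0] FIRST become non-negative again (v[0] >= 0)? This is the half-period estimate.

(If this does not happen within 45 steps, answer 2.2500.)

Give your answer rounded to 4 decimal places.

Step 0: x=[6.7000] v=[0.0000]
Step 1: x=[6.6966] v=[-0.0679]
Step 2: x=[6.6898] v=[-0.1356]
Step 3: x=[6.6796] v=[-0.2031]
Step 4: x=[6.6661] v=[-0.2702]
Step 5: x=[6.6493] v=[-0.3368]
Step 6: x=[6.6292] v=[-0.4028]
Step 7: x=[6.6058] v=[-0.4681]
Step 8: x=[6.5792] v=[-0.5326]
Step 9: x=[6.5494] v=[-0.5961]
Step 10: x=[6.5165] v=[-0.6586]
Step 11: x=[6.4805] v=[-0.7199]
Step 12: x=[6.4415] v=[-0.7799]
Step 13: x=[6.3996] v=[-0.8385]
Step 14: x=[6.3548] v=[-0.8956]
Step 15: x=[6.3072] v=[-0.9511]
Step 16: x=[6.2570] v=[-1.0049]
Step 17: x=[6.2042] v=[-1.0569]
Step 18: x=[6.1488] v=[-1.1071]
Step 19: x=[6.0910] v=[-1.1553]
Step 20: x=[6.0309] v=[-1.2014]
Step 21: x=[5.9686] v=[-1.2454]
Step 22: x=[5.9042] v=[-1.2871]
Step 23: x=[5.8379] v=[-1.3265]
Step 24: x=[5.7697] v=[-1.3636]
Step 25: x=[5.6998] v=[-1.3982]
Step 26: x=[5.6283] v=[-1.4303]
Step 27: x=[5.5553] v=[-1.4599]
Step 28: x=[5.4810] v=[-1.4869]
Step 29: x=[5.4054] v=[-1.5112]
Step 30: x=[5.3288] v=[-1.5328]
Step 31: x=[5.2512] v=[-1.5517]
Step 32: x=[5.1728] v=[-1.5678]
Step 33: x=[5.0937] v=[-1.5811]
Step 34: x=[5.0141] v=[-1.5916]
Step 35: x=[4.9341] v=[-1.5992]
Step 36: x=[4.8539] v=[-1.6040]
Step 37: x=[4.7736] v=[-1.6059]
Step 38: x=[4.6934] v=[-1.6050]
Step 39: x=[4.6133] v=[-1.6012]
Step 40: x=[4.5336] v=[-1.5945]
Step 41: x=[4.4544] v=[-1.5850]
Step 42: x=[4.3758] v=[-1.5727]
Step 43: x=[4.2979] v=[-1.5576]
Step 44: x=[4.2209] v=[-1.5397]
Step 45: x=[4.1450] v=[-1.5190]
v[0] did not become non-negative within 45 steps; using fallback time=2.2500

Answer: 2.2500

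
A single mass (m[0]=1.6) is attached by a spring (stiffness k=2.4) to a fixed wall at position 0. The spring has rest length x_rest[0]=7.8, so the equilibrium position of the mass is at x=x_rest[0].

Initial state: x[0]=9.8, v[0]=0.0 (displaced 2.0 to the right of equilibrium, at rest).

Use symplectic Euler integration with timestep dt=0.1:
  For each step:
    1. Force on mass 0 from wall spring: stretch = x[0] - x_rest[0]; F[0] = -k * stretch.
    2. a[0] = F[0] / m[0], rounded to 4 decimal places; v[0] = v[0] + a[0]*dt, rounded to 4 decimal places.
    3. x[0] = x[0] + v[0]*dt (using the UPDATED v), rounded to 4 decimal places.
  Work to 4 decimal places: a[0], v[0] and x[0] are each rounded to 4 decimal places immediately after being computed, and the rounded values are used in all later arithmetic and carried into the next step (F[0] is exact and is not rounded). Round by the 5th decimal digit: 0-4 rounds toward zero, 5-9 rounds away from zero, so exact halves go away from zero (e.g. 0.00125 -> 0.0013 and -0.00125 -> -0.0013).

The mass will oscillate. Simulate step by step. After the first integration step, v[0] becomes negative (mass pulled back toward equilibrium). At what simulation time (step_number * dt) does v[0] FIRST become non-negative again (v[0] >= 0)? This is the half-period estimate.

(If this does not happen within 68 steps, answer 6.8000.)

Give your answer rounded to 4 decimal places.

Step 0: x=[9.8000] v=[0.0000]
Step 1: x=[9.7700] v=[-0.3000]
Step 2: x=[9.7105] v=[-0.5955]
Step 3: x=[9.6223] v=[-0.8821]
Step 4: x=[9.5068] v=[-1.1555]
Step 5: x=[9.3657] v=[-1.4115]
Step 6: x=[9.2011] v=[-1.6464]
Step 7: x=[9.0154] v=[-1.8566]
Step 8: x=[8.8115] v=[-2.0389]
Step 9: x=[8.5924] v=[-2.1906]
Step 10: x=[8.3615] v=[-2.3095]
Step 11: x=[8.1221] v=[-2.3937]
Step 12: x=[7.8779] v=[-2.4420]
Step 13: x=[7.6325] v=[-2.4537]
Step 14: x=[7.3896] v=[-2.4286]
Step 15: x=[7.1529] v=[-2.3670]
Step 16: x=[6.9259] v=[-2.2699]
Step 17: x=[6.7120] v=[-2.1388]
Step 18: x=[6.5144] v=[-1.9756]
Step 19: x=[6.3361] v=[-1.7828]
Step 20: x=[6.1798] v=[-1.5632]
Step 21: x=[6.0478] v=[-1.3202]
Step 22: x=[5.9421] v=[-1.0574]
Step 23: x=[5.8642] v=[-0.7787]
Step 24: x=[5.8154] v=[-0.4883]
Step 25: x=[5.7963] v=[-0.1906]
Step 26: x=[5.8073] v=[0.1100]
First v>=0 after going negative at step 26, time=2.6000

Answer: 2.6000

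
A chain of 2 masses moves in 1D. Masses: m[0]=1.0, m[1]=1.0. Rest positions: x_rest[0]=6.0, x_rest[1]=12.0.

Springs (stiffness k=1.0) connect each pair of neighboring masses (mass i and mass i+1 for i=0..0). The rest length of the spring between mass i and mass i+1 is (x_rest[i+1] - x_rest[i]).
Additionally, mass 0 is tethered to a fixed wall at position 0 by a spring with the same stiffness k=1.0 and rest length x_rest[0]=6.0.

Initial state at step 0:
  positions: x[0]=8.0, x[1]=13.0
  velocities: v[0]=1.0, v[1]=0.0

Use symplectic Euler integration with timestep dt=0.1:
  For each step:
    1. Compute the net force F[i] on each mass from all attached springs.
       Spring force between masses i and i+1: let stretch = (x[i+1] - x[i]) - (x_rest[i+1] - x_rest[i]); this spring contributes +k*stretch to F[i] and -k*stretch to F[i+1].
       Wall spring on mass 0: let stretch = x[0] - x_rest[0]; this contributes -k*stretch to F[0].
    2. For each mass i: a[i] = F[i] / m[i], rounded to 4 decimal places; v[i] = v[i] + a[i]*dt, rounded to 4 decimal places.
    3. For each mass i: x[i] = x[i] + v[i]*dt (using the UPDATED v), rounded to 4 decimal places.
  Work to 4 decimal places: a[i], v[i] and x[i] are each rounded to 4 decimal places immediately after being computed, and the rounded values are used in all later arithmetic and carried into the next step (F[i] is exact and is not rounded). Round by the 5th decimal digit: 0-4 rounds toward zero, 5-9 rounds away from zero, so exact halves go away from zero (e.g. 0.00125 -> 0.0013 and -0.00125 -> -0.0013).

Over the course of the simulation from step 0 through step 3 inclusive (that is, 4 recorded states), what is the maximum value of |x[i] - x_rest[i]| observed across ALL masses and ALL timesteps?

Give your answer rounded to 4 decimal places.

Answer: 2.1155

Derivation:
Step 0: x=[8.0000 13.0000] v=[1.0000 0.0000]
Step 1: x=[8.0700 13.0100] v=[0.7000 0.1000]
Step 2: x=[8.1087 13.0306] v=[0.3870 0.2060]
Step 3: x=[8.1155 13.0620] v=[0.0683 0.3138]
Max displacement = 2.1155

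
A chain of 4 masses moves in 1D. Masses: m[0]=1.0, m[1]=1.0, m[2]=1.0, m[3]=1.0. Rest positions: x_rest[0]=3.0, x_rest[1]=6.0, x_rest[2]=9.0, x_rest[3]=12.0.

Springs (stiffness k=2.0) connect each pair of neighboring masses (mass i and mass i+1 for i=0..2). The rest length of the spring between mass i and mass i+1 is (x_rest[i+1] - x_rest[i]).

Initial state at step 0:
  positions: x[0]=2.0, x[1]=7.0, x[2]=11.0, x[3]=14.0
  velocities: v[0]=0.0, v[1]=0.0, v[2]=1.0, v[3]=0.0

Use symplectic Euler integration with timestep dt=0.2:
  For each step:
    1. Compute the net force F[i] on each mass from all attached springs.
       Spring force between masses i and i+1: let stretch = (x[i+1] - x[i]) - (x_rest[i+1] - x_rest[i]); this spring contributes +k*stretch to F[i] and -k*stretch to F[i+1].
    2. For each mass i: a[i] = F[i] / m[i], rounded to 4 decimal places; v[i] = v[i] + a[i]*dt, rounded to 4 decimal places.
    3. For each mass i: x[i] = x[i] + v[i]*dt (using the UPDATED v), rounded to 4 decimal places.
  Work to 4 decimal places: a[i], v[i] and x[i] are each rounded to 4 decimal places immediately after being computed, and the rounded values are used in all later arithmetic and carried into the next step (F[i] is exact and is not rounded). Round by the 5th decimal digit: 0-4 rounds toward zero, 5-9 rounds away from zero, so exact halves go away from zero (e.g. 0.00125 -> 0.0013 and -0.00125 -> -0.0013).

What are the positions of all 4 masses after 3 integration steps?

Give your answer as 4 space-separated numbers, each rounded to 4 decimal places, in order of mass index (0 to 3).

Answer: 2.8684 6.6708 11.0317 14.0292

Derivation:
Step 0: x=[2.0000 7.0000 11.0000 14.0000] v=[0.0000 0.0000 1.0000 0.0000]
Step 1: x=[2.1600 6.9200 11.1200 14.0000] v=[0.8000 -0.4000 0.6000 0.0000]
Step 2: x=[2.4608 6.7952 11.1344 14.0096] v=[1.5040 -0.6240 0.0720 0.0480]
Step 3: x=[2.8684 6.6708 11.0317 14.0292] v=[2.0378 -0.6221 -0.5136 0.0979]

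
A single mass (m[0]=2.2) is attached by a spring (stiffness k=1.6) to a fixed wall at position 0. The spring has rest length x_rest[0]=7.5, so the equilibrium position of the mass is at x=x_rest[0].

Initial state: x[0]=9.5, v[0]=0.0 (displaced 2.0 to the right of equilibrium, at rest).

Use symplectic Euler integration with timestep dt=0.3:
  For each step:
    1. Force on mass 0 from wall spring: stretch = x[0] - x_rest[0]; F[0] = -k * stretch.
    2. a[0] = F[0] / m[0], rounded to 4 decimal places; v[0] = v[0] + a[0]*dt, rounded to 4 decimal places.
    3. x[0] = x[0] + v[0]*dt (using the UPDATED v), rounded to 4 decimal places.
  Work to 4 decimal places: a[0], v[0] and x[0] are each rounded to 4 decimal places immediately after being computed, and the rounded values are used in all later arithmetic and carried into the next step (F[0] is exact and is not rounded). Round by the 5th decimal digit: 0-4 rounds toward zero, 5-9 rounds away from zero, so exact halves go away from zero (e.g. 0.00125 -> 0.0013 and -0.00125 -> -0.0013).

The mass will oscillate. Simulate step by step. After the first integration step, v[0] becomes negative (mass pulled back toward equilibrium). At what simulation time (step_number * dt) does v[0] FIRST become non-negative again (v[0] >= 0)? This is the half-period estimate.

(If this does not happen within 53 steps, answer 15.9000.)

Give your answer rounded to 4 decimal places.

Answer: 3.9000

Derivation:
Step 0: x=[9.5000] v=[0.0000]
Step 1: x=[9.3691] v=[-0.4364]
Step 2: x=[9.1158] v=[-0.8442]
Step 3: x=[8.7568] v=[-1.1967]
Step 4: x=[8.3155] v=[-1.4709]
Step 5: x=[7.8209] v=[-1.6488]
Step 6: x=[7.3053] v=[-1.7188]
Step 7: x=[6.8024] v=[-1.6763]
Step 8: x=[6.3452] v=[-1.5241]
Step 9: x=[5.9636] v=[-1.2721]
Step 10: x=[5.6825] v=[-0.9369]
Step 11: x=[5.5204] v=[-0.5404]
Step 12: x=[5.4879] v=[-0.1085]
Step 13: x=[5.5871] v=[0.3305]
First v>=0 after going negative at step 13, time=3.9000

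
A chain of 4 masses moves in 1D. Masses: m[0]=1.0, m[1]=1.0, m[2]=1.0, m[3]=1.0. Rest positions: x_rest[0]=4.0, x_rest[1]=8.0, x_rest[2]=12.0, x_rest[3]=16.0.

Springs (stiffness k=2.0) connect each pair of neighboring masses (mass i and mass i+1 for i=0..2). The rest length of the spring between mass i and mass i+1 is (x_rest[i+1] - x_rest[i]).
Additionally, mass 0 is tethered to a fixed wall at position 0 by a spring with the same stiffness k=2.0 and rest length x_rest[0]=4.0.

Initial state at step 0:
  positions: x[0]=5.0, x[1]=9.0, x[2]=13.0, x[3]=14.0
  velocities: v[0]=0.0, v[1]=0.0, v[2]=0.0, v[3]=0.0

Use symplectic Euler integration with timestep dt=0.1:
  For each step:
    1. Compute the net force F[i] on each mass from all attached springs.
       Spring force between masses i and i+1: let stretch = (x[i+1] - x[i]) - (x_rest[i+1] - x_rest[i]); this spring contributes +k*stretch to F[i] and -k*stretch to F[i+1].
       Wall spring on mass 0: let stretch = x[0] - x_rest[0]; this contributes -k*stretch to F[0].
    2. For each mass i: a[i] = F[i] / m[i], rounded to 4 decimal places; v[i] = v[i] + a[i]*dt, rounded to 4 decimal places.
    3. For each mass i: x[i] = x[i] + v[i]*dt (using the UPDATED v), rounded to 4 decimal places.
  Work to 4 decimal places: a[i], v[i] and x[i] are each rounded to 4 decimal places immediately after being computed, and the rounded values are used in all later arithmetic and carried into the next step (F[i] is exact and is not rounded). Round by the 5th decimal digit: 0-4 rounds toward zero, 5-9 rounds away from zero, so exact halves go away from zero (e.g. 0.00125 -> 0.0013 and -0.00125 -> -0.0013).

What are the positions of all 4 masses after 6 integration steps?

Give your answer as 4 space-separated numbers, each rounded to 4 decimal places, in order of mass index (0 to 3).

Step 0: x=[5.0000 9.0000 13.0000 14.0000] v=[0.0000 0.0000 0.0000 0.0000]
Step 1: x=[4.9800 9.0000 12.9400 14.0600] v=[-0.2000 0.0000 -0.6000 0.6000]
Step 2: x=[4.9408 8.9984 12.8236 14.1776] v=[-0.3920 -0.0160 -1.1640 1.1760]
Step 3: x=[4.8839 8.9922 12.6578 14.3481] v=[-0.5686 -0.0625 -1.6582 1.7052]
Step 4: x=[4.8115 8.9771 12.4525 14.5648] v=[-0.7237 -0.1510 -2.0533 2.1671]
Step 5: x=[4.7262 8.9482 12.2199 14.8193] v=[-0.8529 -0.2890 -2.3259 2.5446]
Step 6: x=[4.6308 8.9003 11.9739 15.1018] v=[-0.9537 -0.4791 -2.4604 2.8247]

Answer: 4.6308 8.9003 11.9739 15.1018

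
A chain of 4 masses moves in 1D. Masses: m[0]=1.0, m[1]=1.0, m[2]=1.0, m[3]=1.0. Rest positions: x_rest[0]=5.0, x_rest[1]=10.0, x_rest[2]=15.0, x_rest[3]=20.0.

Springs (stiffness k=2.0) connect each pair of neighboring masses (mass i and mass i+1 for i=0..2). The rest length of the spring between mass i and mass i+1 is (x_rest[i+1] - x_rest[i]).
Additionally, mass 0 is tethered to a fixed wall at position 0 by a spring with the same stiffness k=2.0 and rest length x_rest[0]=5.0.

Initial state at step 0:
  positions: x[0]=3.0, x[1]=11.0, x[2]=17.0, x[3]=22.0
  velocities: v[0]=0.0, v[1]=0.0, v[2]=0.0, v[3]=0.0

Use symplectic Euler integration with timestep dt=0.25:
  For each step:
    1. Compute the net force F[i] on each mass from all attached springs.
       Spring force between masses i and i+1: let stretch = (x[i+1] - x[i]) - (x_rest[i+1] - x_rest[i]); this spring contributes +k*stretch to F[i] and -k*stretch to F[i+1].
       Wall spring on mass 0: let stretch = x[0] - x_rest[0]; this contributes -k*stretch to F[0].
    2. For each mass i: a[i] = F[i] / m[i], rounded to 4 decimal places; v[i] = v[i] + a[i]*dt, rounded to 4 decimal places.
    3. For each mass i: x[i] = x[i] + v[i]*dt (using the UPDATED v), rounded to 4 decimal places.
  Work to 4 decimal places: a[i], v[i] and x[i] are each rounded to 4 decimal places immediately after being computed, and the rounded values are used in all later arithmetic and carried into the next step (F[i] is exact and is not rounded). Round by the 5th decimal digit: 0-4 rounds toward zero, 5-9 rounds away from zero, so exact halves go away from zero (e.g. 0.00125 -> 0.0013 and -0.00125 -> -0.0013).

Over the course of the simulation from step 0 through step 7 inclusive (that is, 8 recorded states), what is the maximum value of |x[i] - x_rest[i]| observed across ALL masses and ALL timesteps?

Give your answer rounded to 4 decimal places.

Step 0: x=[3.0000 11.0000 17.0000 22.0000] v=[0.0000 0.0000 0.0000 0.0000]
Step 1: x=[3.6250 10.7500 16.8750 22.0000] v=[2.5000 -1.0000 -0.5000 0.0000]
Step 2: x=[4.6875 10.3750 16.6250 21.9844] v=[4.2500 -1.5000 -1.0000 -0.0625]
Step 3: x=[5.8750 10.0703 16.2637 21.9239] v=[4.7500 -1.2188 -1.4453 -0.2422]
Step 4: x=[6.8526 10.0154 15.8357 21.7808] v=[3.9102 -0.2198 -1.7119 -0.5723]
Step 5: x=[7.3689 10.2927 15.4233 21.5196] v=[2.0653 1.1090 -1.6495 -1.0449]
Step 6: x=[7.3296 10.8458 15.1316 21.1213] v=[-0.1573 2.2124 -1.1667 -1.5931]
Step 7: x=[6.8136 11.4951 15.0529 20.5993] v=[-2.0640 2.5972 -0.3148 -2.0880]
Max displacement = 2.3689

Answer: 2.3689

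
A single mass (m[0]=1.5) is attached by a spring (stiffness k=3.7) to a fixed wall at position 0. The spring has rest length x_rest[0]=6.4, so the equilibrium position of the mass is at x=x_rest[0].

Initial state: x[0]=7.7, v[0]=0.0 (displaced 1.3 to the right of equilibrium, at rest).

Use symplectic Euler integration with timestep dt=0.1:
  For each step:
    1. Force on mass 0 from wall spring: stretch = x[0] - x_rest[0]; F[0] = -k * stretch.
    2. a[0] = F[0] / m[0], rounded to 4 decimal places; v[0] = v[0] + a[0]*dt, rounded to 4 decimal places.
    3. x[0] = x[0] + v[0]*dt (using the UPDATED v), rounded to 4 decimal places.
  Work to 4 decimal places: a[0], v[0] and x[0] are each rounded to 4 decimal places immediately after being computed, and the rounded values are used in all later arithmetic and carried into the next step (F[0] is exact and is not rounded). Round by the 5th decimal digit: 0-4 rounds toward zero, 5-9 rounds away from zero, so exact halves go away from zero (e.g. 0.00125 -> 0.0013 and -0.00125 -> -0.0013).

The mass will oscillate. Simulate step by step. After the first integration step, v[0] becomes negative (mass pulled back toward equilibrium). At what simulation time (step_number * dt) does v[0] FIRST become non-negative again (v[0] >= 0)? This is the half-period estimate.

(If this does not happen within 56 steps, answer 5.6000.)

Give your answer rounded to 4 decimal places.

Answer: 2.0000

Derivation:
Step 0: x=[7.7000] v=[0.0000]
Step 1: x=[7.6679] v=[-0.3207]
Step 2: x=[7.6046] v=[-0.6335]
Step 3: x=[7.5115] v=[-0.9306]
Step 4: x=[7.3910] v=[-1.2048]
Step 5: x=[7.2461] v=[-1.4493]
Step 6: x=[7.0803] v=[-1.6580]
Step 7: x=[6.8977] v=[-1.8258]
Step 8: x=[6.7028] v=[-1.9486]
Step 9: x=[6.5005] v=[-2.0233]
Step 10: x=[6.2957] v=[-2.0481]
Step 11: x=[6.0935] v=[-2.0224]
Step 12: x=[5.8988] v=[-1.9468]
Step 13: x=[5.7165] v=[-1.8232]
Step 14: x=[5.5510] v=[-1.6546]
Step 15: x=[5.4065] v=[-1.4452]
Step 16: x=[5.2865] v=[-1.2001]
Step 17: x=[5.1940] v=[-0.9254]
Step 18: x=[5.1312] v=[-0.6279]
Step 19: x=[5.0997] v=[-0.3149]
Step 20: x=[5.1003] v=[0.0058]
First v>=0 after going negative at step 20, time=2.0000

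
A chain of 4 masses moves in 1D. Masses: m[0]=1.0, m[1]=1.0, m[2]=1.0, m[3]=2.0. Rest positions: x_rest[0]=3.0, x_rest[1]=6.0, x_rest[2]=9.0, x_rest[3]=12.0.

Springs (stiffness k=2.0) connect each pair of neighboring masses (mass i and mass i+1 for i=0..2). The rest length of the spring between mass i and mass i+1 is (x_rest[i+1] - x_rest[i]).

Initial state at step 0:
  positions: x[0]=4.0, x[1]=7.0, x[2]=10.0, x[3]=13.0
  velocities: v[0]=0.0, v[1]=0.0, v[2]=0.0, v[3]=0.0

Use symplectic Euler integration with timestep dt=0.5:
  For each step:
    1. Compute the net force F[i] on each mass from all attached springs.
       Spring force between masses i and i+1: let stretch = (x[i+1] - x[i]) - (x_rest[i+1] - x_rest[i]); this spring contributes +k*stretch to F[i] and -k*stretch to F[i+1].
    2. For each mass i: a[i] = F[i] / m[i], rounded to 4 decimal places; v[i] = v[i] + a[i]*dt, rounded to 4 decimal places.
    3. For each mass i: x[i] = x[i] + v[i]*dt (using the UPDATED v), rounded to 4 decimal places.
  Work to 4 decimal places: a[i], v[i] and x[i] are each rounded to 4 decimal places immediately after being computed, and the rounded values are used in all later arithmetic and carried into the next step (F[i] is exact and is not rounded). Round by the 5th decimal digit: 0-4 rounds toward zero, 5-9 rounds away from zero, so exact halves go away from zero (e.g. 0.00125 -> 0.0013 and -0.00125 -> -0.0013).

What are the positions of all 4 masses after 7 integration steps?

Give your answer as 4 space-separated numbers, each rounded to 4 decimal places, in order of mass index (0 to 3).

Answer: 4.0000 7.0000 10.0000 13.0000

Derivation:
Step 0: x=[4.0000 7.0000 10.0000 13.0000] v=[0.0000 0.0000 0.0000 0.0000]
Step 1: x=[4.0000 7.0000 10.0000 13.0000] v=[0.0000 0.0000 0.0000 0.0000]
Step 2: x=[4.0000 7.0000 10.0000 13.0000] v=[0.0000 0.0000 0.0000 0.0000]
Step 3: x=[4.0000 7.0000 10.0000 13.0000] v=[0.0000 0.0000 0.0000 0.0000]
Step 4: x=[4.0000 7.0000 10.0000 13.0000] v=[0.0000 0.0000 0.0000 0.0000]
Step 5: x=[4.0000 7.0000 10.0000 13.0000] v=[0.0000 0.0000 0.0000 0.0000]
Step 6: x=[4.0000 7.0000 10.0000 13.0000] v=[0.0000 0.0000 0.0000 0.0000]
Step 7: x=[4.0000 7.0000 10.0000 13.0000] v=[0.0000 0.0000 0.0000 0.0000]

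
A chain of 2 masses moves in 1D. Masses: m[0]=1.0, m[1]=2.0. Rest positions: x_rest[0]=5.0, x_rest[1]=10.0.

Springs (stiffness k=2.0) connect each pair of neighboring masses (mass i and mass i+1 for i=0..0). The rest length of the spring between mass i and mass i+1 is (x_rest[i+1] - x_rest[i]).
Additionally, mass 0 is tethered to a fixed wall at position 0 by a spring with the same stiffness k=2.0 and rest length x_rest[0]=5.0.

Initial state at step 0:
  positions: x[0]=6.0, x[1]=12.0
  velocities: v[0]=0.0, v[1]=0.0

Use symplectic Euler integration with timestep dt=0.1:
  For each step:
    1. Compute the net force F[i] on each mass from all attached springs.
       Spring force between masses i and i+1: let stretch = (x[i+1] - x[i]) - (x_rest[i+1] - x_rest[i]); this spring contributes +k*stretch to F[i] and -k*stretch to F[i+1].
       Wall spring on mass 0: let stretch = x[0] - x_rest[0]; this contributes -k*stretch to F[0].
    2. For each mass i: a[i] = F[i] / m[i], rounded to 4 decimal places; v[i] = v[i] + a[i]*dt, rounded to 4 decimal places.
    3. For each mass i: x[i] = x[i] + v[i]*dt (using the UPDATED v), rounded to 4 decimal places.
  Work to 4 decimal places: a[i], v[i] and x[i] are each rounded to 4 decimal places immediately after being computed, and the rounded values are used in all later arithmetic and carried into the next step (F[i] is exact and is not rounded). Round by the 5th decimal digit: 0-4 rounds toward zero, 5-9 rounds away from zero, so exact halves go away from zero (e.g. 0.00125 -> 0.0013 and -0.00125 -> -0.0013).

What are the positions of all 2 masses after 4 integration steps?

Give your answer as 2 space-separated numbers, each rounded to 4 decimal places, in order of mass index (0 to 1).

Step 0: x=[6.0000 12.0000] v=[0.0000 0.0000]
Step 1: x=[6.0000 11.9900] v=[0.0000 -0.1000]
Step 2: x=[5.9998 11.9701] v=[-0.0020 -0.1990]
Step 3: x=[5.9990 11.9405] v=[-0.0079 -0.2960]
Step 4: x=[5.9971 11.9015] v=[-0.0194 -0.3902]

Answer: 5.9971 11.9015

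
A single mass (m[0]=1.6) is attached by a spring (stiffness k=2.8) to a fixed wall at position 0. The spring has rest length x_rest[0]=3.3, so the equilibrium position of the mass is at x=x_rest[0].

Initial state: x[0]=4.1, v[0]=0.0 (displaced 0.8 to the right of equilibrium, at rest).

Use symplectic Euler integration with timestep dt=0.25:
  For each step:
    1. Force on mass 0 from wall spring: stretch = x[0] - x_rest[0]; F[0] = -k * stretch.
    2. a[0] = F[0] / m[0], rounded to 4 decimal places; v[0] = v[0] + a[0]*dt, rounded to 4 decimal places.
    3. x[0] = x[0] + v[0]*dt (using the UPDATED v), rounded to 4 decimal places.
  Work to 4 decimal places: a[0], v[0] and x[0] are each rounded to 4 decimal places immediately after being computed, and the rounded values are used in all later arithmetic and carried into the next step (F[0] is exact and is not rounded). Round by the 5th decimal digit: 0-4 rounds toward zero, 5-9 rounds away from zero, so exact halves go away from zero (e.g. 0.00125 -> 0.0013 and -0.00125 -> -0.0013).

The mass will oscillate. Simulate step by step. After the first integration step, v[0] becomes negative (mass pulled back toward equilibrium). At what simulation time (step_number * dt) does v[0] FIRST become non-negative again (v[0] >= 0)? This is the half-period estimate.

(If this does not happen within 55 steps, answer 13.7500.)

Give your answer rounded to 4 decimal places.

Answer: 2.5000

Derivation:
Step 0: x=[4.1000] v=[0.0000]
Step 1: x=[4.0125] v=[-0.3500]
Step 2: x=[3.8471] v=[-0.6617]
Step 3: x=[3.6218] v=[-0.9011]
Step 4: x=[3.3613] v=[-1.0419]
Step 5: x=[3.0941] v=[-1.0687]
Step 6: x=[2.8495] v=[-0.9786]
Step 7: x=[2.6541] v=[-0.7815]
Step 8: x=[2.5294] v=[-0.4989]
Step 9: x=[2.4890] v=[-0.1618]
Step 10: x=[2.5373] v=[0.1930]
First v>=0 after going negative at step 10, time=2.5000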